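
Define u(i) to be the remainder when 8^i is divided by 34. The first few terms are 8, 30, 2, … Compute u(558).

Computing terms: u(1) = 8; u(2) = 30; u(3) = 2; u(4) = 16; u(5) = 26; u(6) = 4; u(7) = 32; u(8) = 18; u(9) = 8.
Since u(9) = u(1) = 8, the sequence is periodic with period 8.
So u(558) = u(1 + ((558-1) mod 8)) = u(6) = 4.

4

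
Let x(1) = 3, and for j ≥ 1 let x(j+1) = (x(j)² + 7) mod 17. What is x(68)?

16

Computing terms: x(1) = 3,  x(2) = 16,  x(3) = 8,  x(4) = 3.
Since x(4) = x(1) = 3, the sequence is periodic with period 3.
(68 - 1) mod 3 = 1, so x(68) = x(2) = 16.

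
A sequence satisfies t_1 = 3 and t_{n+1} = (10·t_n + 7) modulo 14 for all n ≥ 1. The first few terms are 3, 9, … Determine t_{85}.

3

t_1 = 3, t_2 = 9, t_3 = 13, t_4 = 11, t_5 = 5, t_6 = 1, t_7 = 3.
The sequence repeats with period 6.
So t_{85} = t_{1 + ((85-1) mod 6)} = t_1 = 3.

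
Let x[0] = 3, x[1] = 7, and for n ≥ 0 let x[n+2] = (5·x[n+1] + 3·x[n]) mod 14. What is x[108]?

We have x[0] = 3,  x[1] = 7,  x[2] = 2,  x[3] = 3,  x[4] = 7.
Since (x[3], x[4]) = (x[0], x[1]) = (3, 7) (two consecutive terms determine the rest), the sequence is periodic with period 3.
(108 - 0) mod 3 = 0, so x[108] = x[0] = 3.

3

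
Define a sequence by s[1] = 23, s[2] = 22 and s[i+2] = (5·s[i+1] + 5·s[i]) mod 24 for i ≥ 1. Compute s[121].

s[1] = 23, s[2] = 22, s[3] = 9, s[4] = 11, s[5] = 4, s[6] = 3, s[7] = 11, s[8] = 22, s[9] = 21, s[10] = 23, s[11] = 4, s[12] = 15, s[13] = 23, s[14] = 22.
Since (s[13], s[14]) = (s[1], s[2]) = (23, 22) (two consecutive terms determine the rest), the sequence is periodic with period 12.
(121 - 1) mod 12 = 0, so s[121] = s[1] = 23.

23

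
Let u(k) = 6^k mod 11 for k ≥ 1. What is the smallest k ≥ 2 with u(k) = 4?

8

Listing terms: u(1) = 6, u(2) = 3, u(3) = 7, u(4) = 9, u(5) = 10, u(6) = 5, u(7) = 8, u(8) = 4, u(9) = 2, u(10) = 1, u(11) = 6.
Since u(11) = u(1) = 6, the sequence is periodic with period 10.
The value 4 first appears (with k ≥ 2) at u(8).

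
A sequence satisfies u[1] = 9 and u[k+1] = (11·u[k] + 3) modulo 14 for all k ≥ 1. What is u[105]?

We have u[1] = 9, u[2] = 4, u[3] = 5, u[4] = 2, u[5] = 11, u[6] = 12, u[7] = 9.
The sequence repeats with period 6.
So u[105] = u[1 + ((105-1) mod 6)] = u[3] = 5.

5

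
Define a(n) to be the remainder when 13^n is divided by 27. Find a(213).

Computing terms: a(0) = 1,  a(1) = 13,  a(2) = 7,  a(3) = 10,  a(4) = 22,  a(5) = 16,  a(6) = 19,  a(7) = 4,  a(8) = 25,  a(9) = 1.
The sequence repeats with period 9.
(213 - 0) mod 9 = 6, so a(213) = a(6) = 19.

19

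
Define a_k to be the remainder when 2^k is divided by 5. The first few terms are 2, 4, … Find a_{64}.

1

Listing terms: a_1 = 2, a_2 = 4, a_3 = 3, a_4 = 1, a_5 = 2.
Since a_5 = a_1 = 2, the sequence is periodic with period 4.
So a_{64} = a_{1 + ((64-1) mod 4)} = a_4 = 1.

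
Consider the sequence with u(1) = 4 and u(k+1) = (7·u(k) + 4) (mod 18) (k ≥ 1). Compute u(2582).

Computing terms: u(1) = 4,  u(2) = 14,  u(3) = 12,  u(4) = 16,  u(5) = 8,  u(6) = 6,  u(7) = 10,  u(8) = 2,  u(9) = 0,  u(10) = 4.
Since u(10) = u(1) = 4, the sequence is periodic with period 9.
(2582 - 1) mod 9 = 7, so u(2582) = u(8) = 2.

2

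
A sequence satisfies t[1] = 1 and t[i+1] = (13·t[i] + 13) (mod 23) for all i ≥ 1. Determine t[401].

0

t[1] = 1, t[2] = 3, t[3] = 6, t[4] = 22, t[5] = 0, t[6] = 13, t[7] = 21, t[8] = 10, t[9] = 5, t[10] = 9, t[11] = 15, t[12] = 1.
Since t[12] = t[1] = 1, the sequence is periodic with period 11.
(401 - 1) mod 11 = 4, so t[401] = t[5] = 0.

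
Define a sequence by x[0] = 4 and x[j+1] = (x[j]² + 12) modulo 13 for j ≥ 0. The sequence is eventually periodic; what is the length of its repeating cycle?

Listing terms: x[0] = 4; x[1] = 2; x[2] = 3; x[3] = 8; x[4] = 11; x[5] = 3.
Since x[5] = x[2] = 3, the sequence is eventually periodic: after a pre-period of length 2 it cycles with period 3.

3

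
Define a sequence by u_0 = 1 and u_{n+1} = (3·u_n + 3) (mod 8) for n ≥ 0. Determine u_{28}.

Listing terms: u_0 = 1; u_1 = 6; u_2 = 5; u_3 = 2; u_4 = 1.
The sequence repeats with period 4.
So u_{28} = u_{0 + ((28-0) mod 4)} = u_0 = 1.

1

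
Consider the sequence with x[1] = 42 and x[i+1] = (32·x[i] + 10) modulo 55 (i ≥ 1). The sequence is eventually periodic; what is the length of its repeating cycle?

x[1] = 42, x[2] = 34, x[3] = 53, x[4] = 1, x[5] = 42.
The sequence repeats with period 4.

4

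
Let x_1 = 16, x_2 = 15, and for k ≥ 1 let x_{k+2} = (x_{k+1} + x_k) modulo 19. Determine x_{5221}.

16

x_1 = 16; x_2 = 15; x_3 = 12; x_4 = 8; x_5 = 1; x_6 = 9; x_7 = 10; x_8 = 0; x_9 = 10; x_{10} = 10; x_{11} = 1; x_{12} = 11; x_{13} = 12; x_{14} = 4; x_{15} = 16; x_{16} = 1; x_{17} = 17; x_{18} = 18; x_{19} = 16; x_{20} = 15.
Since (x_{19}, x_{20}) = (x_1, x_2) = (16, 15) (two consecutive terms determine the rest), the sequence is periodic with period 18.
(5221 - 1) mod 18 = 0, so x_{5221} = x_1 = 16.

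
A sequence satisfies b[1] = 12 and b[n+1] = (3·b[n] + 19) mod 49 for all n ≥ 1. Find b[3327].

30

b[1] = 12, b[2] = 6, b[3] = 37, b[4] = 32, b[5] = 17, b[6] = 21, b[7] = 33, b[8] = 20, b[9] = 30, b[10] = 11, b[11] = 3, b[12] = 28, b[13] = 5, b[14] = 34, b[15] = 23, b[16] = 39, b[17] = 38, b[18] = 35, b[19] = 26, b[20] = 48, b[21] = 16, b[22] = 18, b[23] = 24, b[24] = 42, b[25] = 47, b[26] = 13, b[27] = 9, b[28] = 46, b[29] = 10, b[30] = 0, b[31] = 19, b[32] = 27, b[33] = 2, b[34] = 25, b[35] = 45, b[36] = 7, b[37] = 40, b[38] = 41, b[39] = 44, b[40] = 4, b[41] = 31, b[42] = 14, b[43] = 12.
Since b[43] = b[1] = 12, the sequence is periodic with period 42.
So b[3327] = b[1 + ((3327-1) mod 42)] = b[9] = 30.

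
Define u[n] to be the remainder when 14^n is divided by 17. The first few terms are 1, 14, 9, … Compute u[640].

We have u[0] = 1, u[1] = 14, u[2] = 9, u[3] = 7, u[4] = 13, u[5] = 12, u[6] = 15, u[7] = 6, u[8] = 16, u[9] = 3, u[10] = 8, u[11] = 10, u[12] = 4, u[13] = 5, u[14] = 2, u[15] = 11, u[16] = 1.
The sequence repeats with period 16.
(640 - 0) mod 16 = 0, so u[640] = u[0] = 1.

1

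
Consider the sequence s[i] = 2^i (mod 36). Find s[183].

8

Listing terms: s[0] = 1, s[1] = 2, s[2] = 4, s[3] = 8, s[4] = 16, s[5] = 32, s[6] = 28, s[7] = 20, s[8] = 4.
Since s[8] = s[2] = 4, the sequence is eventually periodic: after a pre-period of length 2 it cycles with period 6.
For i ≥ 2, s[i] depends only on (i - 2) mod 6. (183 - 2) mod 6 = 1, so s[183] = s[3] = 8.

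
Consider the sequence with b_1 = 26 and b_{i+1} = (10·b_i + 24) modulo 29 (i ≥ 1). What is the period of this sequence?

28

Listing terms: b_1 = 26, b_2 = 23, b_3 = 22, b_4 = 12, b_5 = 28, b_6 = 14, b_7 = 19, b_8 = 11, b_9 = 18, b_{10} = 1, b_{11} = 5, b_{12} = 16, b_{13} = 10, b_{14} = 8, b_{15} = 17, b_{16} = 20, b_{17} = 21, b_{18} = 2, b_{19} = 15, b_{20} = 0, b_{21} = 24, b_{22} = 3, b_{23} = 25, b_{24} = 13, b_{25} = 9, b_{26} = 27, b_{27} = 4, b_{28} = 6, b_{29} = 26.
Since b_{29} = b_1 = 26, the sequence is periodic with period 28.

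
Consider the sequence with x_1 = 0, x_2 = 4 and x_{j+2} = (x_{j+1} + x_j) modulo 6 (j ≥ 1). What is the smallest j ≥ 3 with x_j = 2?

Listing terms: x_1 = 0; x_2 = 4; x_3 = 4; x_4 = 2; x_5 = 0; x_6 = 2; x_7 = 2; x_8 = 4; x_9 = 0; x_{10} = 4.
The sequence repeats with period 8.
The value 2 first appears (with j ≥ 3) at x_4.

4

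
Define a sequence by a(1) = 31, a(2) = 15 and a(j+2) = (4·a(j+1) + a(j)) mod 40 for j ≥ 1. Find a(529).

23

Computing terms: a(1) = 31, a(2) = 15, a(3) = 11, a(4) = 19, a(5) = 7, a(6) = 7, a(7) = 35, a(8) = 27, a(9) = 23, a(10) = 39, a(11) = 19, a(12) = 35, a(13) = 39, a(14) = 31, a(15) = 3, a(16) = 3, a(17) = 15, a(18) = 23, a(19) = 27, a(20) = 11, a(21) = 31, a(22) = 15.
The sequence repeats with period 20.
(529 - 1) mod 20 = 8, so a(529) = a(9) = 23.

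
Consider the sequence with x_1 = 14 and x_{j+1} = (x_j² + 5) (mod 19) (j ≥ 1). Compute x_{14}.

11

Listing terms: x_1 = 14, x_2 = 11, x_3 = 12, x_4 = 16, x_5 = 14.
The sequence repeats with period 4.
So x_{14} = x_{1 + ((14-1) mod 4)} = x_2 = 11.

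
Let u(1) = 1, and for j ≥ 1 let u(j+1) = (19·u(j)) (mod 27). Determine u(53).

19

Computing terms: u(1) = 1, u(2) = 19, u(3) = 10, u(4) = 1.
The sequence repeats with period 3.
(53 - 1) mod 3 = 1, so u(53) = u(2) = 19.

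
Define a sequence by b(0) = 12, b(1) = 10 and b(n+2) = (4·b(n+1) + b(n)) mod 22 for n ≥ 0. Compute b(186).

14

b(0) = 12; b(1) = 10; b(2) = 8; b(3) = 20; b(4) = 0; b(5) = 20; b(6) = 14; b(7) = 10; b(8) = 10; b(9) = 6; b(10) = 12; b(11) = 10.
Since (b(10), b(11)) = (b(0), b(1)) = (12, 10) (two consecutive terms determine the rest), the sequence is periodic with period 10.
(186 - 0) mod 10 = 6, so b(186) = b(6) = 14.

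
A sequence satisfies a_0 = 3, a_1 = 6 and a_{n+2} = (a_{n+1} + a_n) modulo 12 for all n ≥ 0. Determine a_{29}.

3

Listing terms: a_0 = 3, a_1 = 6, a_2 = 9, a_3 = 3, a_4 = 0, a_5 = 3, a_6 = 3, a_7 = 6.
Since (a_6, a_7) = (a_0, a_1) = (3, 6) (two consecutive terms determine the rest), the sequence is periodic with period 6.
So a_{29} = a_{0 + ((29-0) mod 6)} = a_5 = 3.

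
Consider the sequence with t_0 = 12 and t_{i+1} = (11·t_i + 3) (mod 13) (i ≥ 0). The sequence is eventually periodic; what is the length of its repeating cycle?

Listing terms: t_0 = 12, t_1 = 5, t_2 = 6, t_3 = 4, t_4 = 8, t_5 = 0, t_6 = 3, t_7 = 10, t_8 = 9, t_9 = 11, t_{10} = 7, t_{11} = 2, t_{12} = 12.
Since t_{12} = t_0 = 12, the sequence is periodic with period 12.

12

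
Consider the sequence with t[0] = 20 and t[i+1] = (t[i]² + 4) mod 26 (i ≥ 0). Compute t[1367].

4

t[0] = 20,  t[1] = 14,  t[2] = 18,  t[3] = 16,  t[4] = 0,  t[5] = 4,  t[6] = 20.
The sequence repeats with period 6.
(1367 - 0) mod 6 = 5, so t[1367] = t[5] = 4.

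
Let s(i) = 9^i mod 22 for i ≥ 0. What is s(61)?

We have s(0) = 1,  s(1) = 9,  s(2) = 15,  s(3) = 3,  s(4) = 5,  s(5) = 1.
The sequence repeats with period 5.
So s(61) = s(0 + ((61-0) mod 5)) = s(1) = 9.

9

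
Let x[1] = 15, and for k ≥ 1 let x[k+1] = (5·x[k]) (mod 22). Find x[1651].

15

We have x[1] = 15; x[2] = 9; x[3] = 1; x[4] = 5; x[5] = 3; x[6] = 15.
Since x[6] = x[1] = 15, the sequence is periodic with period 5.
(1651 - 1) mod 5 = 0, so x[1651] = x[1] = 15.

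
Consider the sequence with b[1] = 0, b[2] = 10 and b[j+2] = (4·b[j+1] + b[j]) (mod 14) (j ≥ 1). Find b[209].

0

We have b[1] = 0, b[2] = 10, b[3] = 12, b[4] = 2, b[5] = 6, b[6] = 12, b[7] = 12, b[8] = 4, b[9] = 0, b[10] = 4, b[11] = 2, b[12] = 12, b[13] = 8, b[14] = 2, b[15] = 2, b[16] = 10, b[17] = 0, b[18] = 10.
The sequence repeats with period 16.
So b[209] = b[1 + ((209-1) mod 16)] = b[1] = 0.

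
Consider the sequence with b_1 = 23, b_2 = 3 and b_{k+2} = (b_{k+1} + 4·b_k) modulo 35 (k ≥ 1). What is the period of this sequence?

We have b_1 = 23; b_2 = 3; b_3 = 25; b_4 = 2; b_5 = 32; b_6 = 5; b_7 = 28; b_8 = 13; b_9 = 20; b_{10} = 2; b_{11} = 12; b_{12} = 20; b_{13} = 33; b_{14} = 8; b_{15} = 0; b_{16} = 32; b_{17} = 32; b_{18} = 20; b_{19} = 8; b_{20} = 18; b_{21} = 15; b_{22} = 17; b_{23} = 7; b_{24} = 5; b_{25} = 33; b_{26} = 18; b_{27} = 10; b_{28} = 12; b_{29} = 17; b_{30} = 30; b_{31} = 28; b_{32} = 8; b_{33} = 15; b_{34} = 12; b_{35} = 2; b_{36} = 15; b_{37} = 23; b_{38} = 13; b_{39} = 0; b_{40} = 17; b_{41} = 17; b_{42} = 15; b_{43} = 13; b_{44} = 3; b_{45} = 20; b_{46} = 32; b_{47} = 7; b_{48} = 30; b_{49} = 23; b_{50} = 3.
Since (b_{49}, b_{50}) = (b_1, b_2) = (23, 3) (two consecutive terms determine the rest), the sequence is periodic with period 48.

48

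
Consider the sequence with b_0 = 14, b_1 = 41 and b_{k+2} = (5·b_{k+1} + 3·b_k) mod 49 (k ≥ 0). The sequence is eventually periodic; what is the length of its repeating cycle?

21

Listing terms: b_0 = 14,  b_1 = 41,  b_2 = 2,  b_3 = 35,  b_4 = 34,  b_5 = 30,  b_6 = 7,  b_7 = 27,  b_8 = 9,  b_9 = 28,  b_{10} = 20,  b_{11} = 37,  b_{12} = 0,  b_{13} = 13,  b_{14} = 16,  b_{15} = 21,  b_{16} = 6,  b_{17} = 44,  b_{18} = 42,  b_{19} = 48,  b_{20} = 23,  b_{21} = 14,  b_{22} = 41.
Since (b_{21}, b_{22}) = (b_0, b_1) = (14, 41) (two consecutive terms determine the rest), the sequence is periodic with period 21.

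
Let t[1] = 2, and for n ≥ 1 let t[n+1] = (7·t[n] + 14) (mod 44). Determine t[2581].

Computing terms: t[1] = 2, t[2] = 28, t[3] = 34, t[4] = 32, t[5] = 18, t[6] = 8, t[7] = 26, t[8] = 20, t[9] = 22, t[10] = 36, t[11] = 2.
The sequence repeats with period 10.
(2581 - 1) mod 10 = 0, so t[2581] = t[1] = 2.

2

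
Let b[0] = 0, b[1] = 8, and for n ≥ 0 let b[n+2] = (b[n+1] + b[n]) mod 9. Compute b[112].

b[0] = 0; b[1] = 8; b[2] = 8; b[3] = 7; b[4] = 6; b[5] = 4; b[6] = 1; b[7] = 5; b[8] = 6; b[9] = 2; b[10] = 8; b[11] = 1; b[12] = 0; b[13] = 1; b[14] = 1; b[15] = 2; b[16] = 3; b[17] = 5; b[18] = 8; b[19] = 4; b[20] = 3; b[21] = 7; b[22] = 1; b[23] = 8; b[24] = 0; b[25] = 8.
Since (b[24], b[25]) = (b[0], b[1]) = (0, 8) (two consecutive terms determine the rest), the sequence is periodic with period 24.
(112 - 0) mod 24 = 16, so b[112] = b[16] = 3.

3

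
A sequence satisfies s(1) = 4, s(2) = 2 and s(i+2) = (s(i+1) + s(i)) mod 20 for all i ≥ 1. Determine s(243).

Computing terms: s(1) = 4, s(2) = 2, s(3) = 6, s(4) = 8, s(5) = 14, s(6) = 2, s(7) = 16, s(8) = 18, s(9) = 14, s(10) = 12, s(11) = 6, s(12) = 18, s(13) = 4, s(14) = 2.
The sequence repeats with period 12.
So s(243) = s(1 + ((243-1) mod 12)) = s(3) = 6.

6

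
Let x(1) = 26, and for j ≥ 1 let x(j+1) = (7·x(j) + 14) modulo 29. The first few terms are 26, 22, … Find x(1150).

22

Computing terms: x(1) = 26; x(2) = 22; x(3) = 23; x(4) = 1; x(5) = 21; x(6) = 16; x(7) = 10; x(8) = 26.
The sequence repeats with period 7.
So x(1150) = x(1 + ((1150-1) mod 7)) = x(2) = 22.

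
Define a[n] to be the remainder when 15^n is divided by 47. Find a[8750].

16

Listing terms: a[1] = 15,  a[2] = 37,  a[3] = 38,  a[4] = 6,  a[5] = 43,  a[6] = 34,  a[7] = 40,  a[8] = 36,  a[9] = 23,  a[10] = 16,  a[11] = 5,  a[12] = 28,  a[13] = 44,  a[14] = 2,  a[15] = 30,  a[16] = 27,  a[17] = 29,  a[18] = 12,  a[19] = 39,  a[20] = 21,  a[21] = 33,  a[22] = 25,  a[23] = 46,  a[24] = 32,  a[25] = 10,  a[26] = 9,  a[27] = 41,  a[28] = 4,  a[29] = 13,  a[30] = 7,  a[31] = 11,  a[32] = 24,  a[33] = 31,  a[34] = 42,  a[35] = 19,  a[36] = 3,  a[37] = 45,  a[38] = 17,  a[39] = 20,  a[40] = 18,  a[41] = 35,  a[42] = 8,  a[43] = 26,  a[44] = 14,  a[45] = 22,  a[46] = 1,  a[47] = 15.
The sequence repeats with period 46.
So a[8750] = a[1 + ((8750-1) mod 46)] = a[10] = 16.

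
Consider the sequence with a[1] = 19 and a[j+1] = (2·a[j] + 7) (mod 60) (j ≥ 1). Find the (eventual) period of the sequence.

a[1] = 19,  a[2] = 45,  a[3] = 37,  a[4] = 21,  a[5] = 49,  a[6] = 45.
Since a[6] = a[2] = 45, the sequence is eventually periodic: after a pre-period of length 1 it cycles with period 4.

4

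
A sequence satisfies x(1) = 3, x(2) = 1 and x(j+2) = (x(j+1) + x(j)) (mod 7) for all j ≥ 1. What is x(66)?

Listing terms: x(1) = 3; x(2) = 1; x(3) = 4; x(4) = 5; x(5) = 2; x(6) = 0; x(7) = 2; x(8) = 2; x(9) = 4; x(10) = 6; x(11) = 3; x(12) = 2; x(13) = 5; x(14) = 0; x(15) = 5; x(16) = 5; x(17) = 3; x(18) = 1.
The sequence repeats with period 16.
So x(66) = x(1 + ((66-1) mod 16)) = x(2) = 1.

1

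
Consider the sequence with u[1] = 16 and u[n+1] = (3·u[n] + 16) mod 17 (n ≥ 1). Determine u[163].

Listing terms: u[1] = 16; u[2] = 13; u[3] = 4; u[4] = 11; u[5] = 15; u[6] = 10; u[7] = 12; u[8] = 1; u[9] = 2; u[10] = 5; u[11] = 14; u[12] = 7; u[13] = 3; u[14] = 8; u[15] = 6; u[16] = 0; u[17] = 16.
Since u[17] = u[1] = 16, the sequence is periodic with period 16.
So u[163] = u[1 + ((163-1) mod 16)] = u[3] = 4.

4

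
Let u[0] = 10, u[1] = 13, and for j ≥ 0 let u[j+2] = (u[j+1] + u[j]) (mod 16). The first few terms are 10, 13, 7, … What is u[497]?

7

We have u[0] = 10,  u[1] = 13,  u[2] = 7,  u[3] = 4,  u[4] = 11,  u[5] = 15,  u[6] = 10,  u[7] = 9,  u[8] = 3,  u[9] = 12,  u[10] = 15,  u[11] = 11,  u[12] = 10,  u[13] = 5,  u[14] = 15,  u[15] = 4,  u[16] = 3,  u[17] = 7,  u[18] = 10,  u[19] = 1,  u[20] = 11,  u[21] = 12,  u[22] = 7,  u[23] = 3,  u[24] = 10,  u[25] = 13.
The sequence repeats with period 24.
So u[497] = u[0 + ((497-0) mod 24)] = u[17] = 7.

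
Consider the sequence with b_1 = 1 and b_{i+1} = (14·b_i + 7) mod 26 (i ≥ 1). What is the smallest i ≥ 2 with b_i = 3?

5

Computing terms: b_1 = 1, b_2 = 21, b_3 = 15, b_4 = 9, b_5 = 3, b_6 = 23, b_7 = 17, b_8 = 11, b_9 = 5, b_{10} = 25, b_{11} = 19, b_{12} = 13, b_{13} = 7, b_{14} = 1.
The sequence repeats with period 13.
The value 3 first appears (with i ≥ 2) at b_5.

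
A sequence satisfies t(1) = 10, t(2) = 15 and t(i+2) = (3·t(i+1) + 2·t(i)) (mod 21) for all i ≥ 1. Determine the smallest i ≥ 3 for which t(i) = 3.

Computing terms: t(1) = 10,  t(2) = 15,  t(3) = 2,  t(4) = 15,  t(5) = 7,  t(6) = 9,  t(7) = 20,  t(8) = 15,  t(9) = 1,  t(10) = 12,  t(11) = 17,  t(12) = 12,  t(13) = 7,  t(14) = 3,  t(15) = 2,  t(16) = 12,  t(17) = 19,  t(18) = 18,  t(19) = 8,  t(20) = 18,  t(21) = 7,  t(22) = 15,  t(23) = 17,  t(24) = 18,  t(25) = 4,  t(26) = 6,  t(27) = 5,  t(28) = 6,  t(29) = 7,  t(30) = 12,  t(31) = 8,  t(32) = 6,  t(33) = 13,  t(34) = 9,  t(35) = 11,  t(36) = 9,  t(37) = 7,  t(38) = 18,  t(39) = 5,  t(40) = 9,  t(41) = 16,  t(42) = 3,  t(43) = 20,  t(44) = 3,  t(45) = 7,  t(46) = 6,  t(47) = 11,  t(48) = 3,  t(49) = 10,  t(50) = 15.
Since (t(49), t(50)) = (t(1), t(2)) = (10, 15) (two consecutive terms determine the rest), the sequence is periodic with period 48.
The value 3 first appears (with i ≥ 3) at t(14).

14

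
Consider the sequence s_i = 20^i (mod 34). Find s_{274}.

26

Listing terms: s_1 = 20,  s_2 = 26,  s_3 = 10,  s_4 = 30,  s_5 = 22,  s_6 = 32,  s_7 = 28,  s_8 = 16,  s_9 = 14,  s_{10} = 8,  s_{11} = 24,  s_{12} = 4,  s_{13} = 12,  s_{14} = 2,  s_{15} = 6,  s_{16} = 18,  s_{17} = 20.
The sequence repeats with period 16.
So s_{274} = s_{1 + ((274-1) mod 16)} = s_2 = 26.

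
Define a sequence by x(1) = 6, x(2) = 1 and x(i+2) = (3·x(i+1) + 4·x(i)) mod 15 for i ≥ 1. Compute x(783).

12

Computing terms: x(1) = 6,  x(2) = 1,  x(3) = 12,  x(4) = 10,  x(5) = 3,  x(6) = 4,  x(7) = 9,  x(8) = 13,  x(9) = 0,  x(10) = 7,  x(11) = 6,  x(12) = 1.
The sequence repeats with period 10.
(783 - 1) mod 10 = 2, so x(783) = x(3) = 12.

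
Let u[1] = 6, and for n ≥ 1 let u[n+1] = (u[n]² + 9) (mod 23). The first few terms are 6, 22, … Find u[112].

Computing terms: u[1] = 6,  u[2] = 22,  u[3] = 10,  u[4] = 17,  u[5] = 22.
Since u[5] = u[2] = 22, the sequence is eventually periodic: after a pre-period of length 1 it cycles with period 3.
For n ≥ 2, u[n] depends only on (n - 2) mod 3. (112 - 2) mod 3 = 2, so u[112] = u[4] = 17.

17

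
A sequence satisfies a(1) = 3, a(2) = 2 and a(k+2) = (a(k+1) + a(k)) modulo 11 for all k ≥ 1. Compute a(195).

We have a(1) = 3,  a(2) = 2,  a(3) = 5,  a(4) = 7,  a(5) = 1,  a(6) = 8,  a(7) = 9,  a(8) = 6,  a(9) = 4,  a(10) = 10,  a(11) = 3,  a(12) = 2.
The sequence repeats with period 10.
So a(195) = a(1 + ((195-1) mod 10)) = a(5) = 1.

1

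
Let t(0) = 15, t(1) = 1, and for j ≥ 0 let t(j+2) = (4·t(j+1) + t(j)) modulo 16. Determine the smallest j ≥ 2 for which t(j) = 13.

We have t(0) = 15; t(1) = 1; t(2) = 3; t(3) = 13; t(4) = 7; t(5) = 9; t(6) = 11; t(7) = 5; t(8) = 15; t(9) = 1.
The sequence repeats with period 8.
The value 13 first appears (with j ≥ 2) at t(3).

3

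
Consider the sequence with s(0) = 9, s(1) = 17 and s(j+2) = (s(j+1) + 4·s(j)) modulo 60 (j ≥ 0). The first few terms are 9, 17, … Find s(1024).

We have s(0) = 9, s(1) = 17, s(2) = 53, s(3) = 1, s(4) = 33, s(5) = 37, s(6) = 49, s(7) = 17, s(8) = 33, s(9) = 41, s(10) = 53, s(11) = 37, s(12) = 9, s(13) = 37, s(14) = 13, s(15) = 41, s(16) = 33, s(17) = 17, s(18) = 29, s(19) = 37, s(20) = 33, s(21) = 1, s(22) = 13, s(23) = 17, s(24) = 9, s(25) = 17.
The sequence repeats with period 24.
(1024 - 0) mod 24 = 16, so s(1024) = s(16) = 33.

33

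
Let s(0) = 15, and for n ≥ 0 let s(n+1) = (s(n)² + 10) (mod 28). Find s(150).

7

s(0) = 15, s(1) = 11, s(2) = 19, s(3) = 7, s(4) = 3, s(5) = 19.
Since s(5) = s(2) = 19, the sequence is eventually periodic: after a pre-period of length 2 it cycles with period 3.
For n ≥ 2, s(n) depends only on (n - 2) mod 3. (150 - 2) mod 3 = 1, so s(150) = s(3) = 7.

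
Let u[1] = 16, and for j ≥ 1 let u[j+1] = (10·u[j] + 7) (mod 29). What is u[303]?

18

Listing terms: u[1] = 16; u[2] = 22; u[3] = 24; u[4] = 15; u[5] = 12; u[6] = 11; u[7] = 1; u[8] = 17; u[9] = 3; u[10] = 8; u[11] = 0; u[12] = 7; u[13] = 19; u[14] = 23; u[15] = 5; u[16] = 28; u[17] = 26; u[18] = 6; u[19] = 9; u[20] = 10; u[21] = 20; u[22] = 4; u[23] = 18; u[24] = 13; u[25] = 21; u[26] = 14; u[27] = 2; u[28] = 27; u[29] = 16.
The sequence repeats with period 28.
(303 - 1) mod 28 = 22, so u[303] = u[23] = 18.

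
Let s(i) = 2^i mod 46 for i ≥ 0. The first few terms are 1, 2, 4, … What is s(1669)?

s(0) = 1,  s(1) = 2,  s(2) = 4,  s(3) = 8,  s(4) = 16,  s(5) = 32,  s(6) = 18,  s(7) = 36,  s(8) = 26,  s(9) = 6,  s(10) = 12,  s(11) = 24,  s(12) = 2.
Since s(12) = s(1) = 2, the sequence is eventually periodic: after a pre-period of length 1 it cycles with period 11.
For i ≥ 1, s(i) depends only on (i - 1) mod 11. (1669 - 1) mod 11 = 7, so s(1669) = s(8) = 26.

26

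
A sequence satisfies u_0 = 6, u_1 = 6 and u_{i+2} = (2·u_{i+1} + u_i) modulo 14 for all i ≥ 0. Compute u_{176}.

We have u_0 = 6, u_1 = 6, u_2 = 4, u_3 = 0, u_4 = 4, u_5 = 8, u_6 = 6, u_7 = 6.
Since (u_6, u_7) = (u_0, u_1) = (6, 6) (two consecutive terms determine the rest), the sequence is periodic with period 6.
So u_{176} = u_{0 + ((176-0) mod 6)} = u_2 = 4.

4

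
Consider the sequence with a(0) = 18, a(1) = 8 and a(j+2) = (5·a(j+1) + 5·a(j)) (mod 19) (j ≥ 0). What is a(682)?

a(0) = 18,  a(1) = 8,  a(2) = 16,  a(3) = 6,  a(4) = 15,  a(5) = 10,  a(6) = 11,  a(7) = 10,  a(8) = 10,  a(9) = 5,  a(10) = 18,  a(11) = 1,  a(12) = 0,  a(13) = 5,  a(14) = 6,  a(15) = 17,  a(16) = 1,  a(17) = 14,  a(18) = 18,  a(19) = 8.
Since (a(18), a(19)) = (a(0), a(1)) = (18, 8) (two consecutive terms determine the rest), the sequence is periodic with period 18.
So a(682) = a(0 + ((682-0) mod 18)) = a(16) = 1.

1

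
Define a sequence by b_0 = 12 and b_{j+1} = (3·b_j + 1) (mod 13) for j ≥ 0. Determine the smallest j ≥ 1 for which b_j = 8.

b_0 = 12,  b_1 = 11,  b_2 = 8,  b_3 = 12.
Since b_3 = b_0 = 12, the sequence is periodic with period 3.
The value 8 first appears (with j ≥ 1) at b_2.

2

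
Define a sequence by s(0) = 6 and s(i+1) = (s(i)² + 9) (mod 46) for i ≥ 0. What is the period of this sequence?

Computing terms: s(0) = 6, s(1) = 45, s(2) = 10, s(3) = 17, s(4) = 22, s(5) = 33, s(6) = 40, s(7) = 45.
Since s(7) = s(1) = 45, the sequence is eventually periodic: after a pre-period of length 1 it cycles with period 6.

6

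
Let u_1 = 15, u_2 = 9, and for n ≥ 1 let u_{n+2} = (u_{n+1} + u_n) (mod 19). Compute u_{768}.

Listing terms: u_1 = 15, u_2 = 9, u_3 = 5, u_4 = 14, u_5 = 0, u_6 = 14, u_7 = 14, u_8 = 9, u_9 = 4, u_{10} = 13, u_{11} = 17, u_{12} = 11, u_{13} = 9, u_{14} = 1, u_{15} = 10, u_{16} = 11, u_{17} = 2, u_{18} = 13, u_{19} = 15, u_{20} = 9.
Since (u_{19}, u_{20}) = (u_1, u_2) = (15, 9) (two consecutive terms determine the rest), the sequence is periodic with period 18.
So u_{768} = u_{1 + ((768-1) mod 18)} = u_{12} = 11.

11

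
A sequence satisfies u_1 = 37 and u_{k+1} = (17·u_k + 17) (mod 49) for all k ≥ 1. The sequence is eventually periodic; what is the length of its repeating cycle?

Listing terms: u_1 = 37, u_2 = 9, u_3 = 23, u_4 = 16, u_5 = 44, u_6 = 30, u_7 = 37.
Since u_7 = u_1 = 37, the sequence is periodic with period 6.

6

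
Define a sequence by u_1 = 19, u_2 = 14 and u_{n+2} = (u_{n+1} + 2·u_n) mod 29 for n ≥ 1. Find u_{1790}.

u_1 = 19, u_2 = 14, u_3 = 23, u_4 = 22, u_5 = 10, u_6 = 25, u_7 = 16, u_8 = 8, u_9 = 11, u_{10} = 27, u_{11} = 20, u_{12} = 16, u_{13} = 27, u_{14} = 1, u_{15} = 26, u_{16} = 28, u_{17} = 22, u_{18} = 20, u_{19} = 6, u_{20} = 17, u_{21} = 0, u_{22} = 5, u_{23} = 5, u_{24} = 15, u_{25} = 25, u_{26} = 26, u_{27} = 18, u_{28} = 12, u_{29} = 19, u_{30} = 14.
Since (u_{29}, u_{30}) = (u_1, u_2) = (19, 14) (two consecutive terms determine the rest), the sequence is periodic with period 28.
(1790 - 1) mod 28 = 25, so u_{1790} = u_{26} = 26.

26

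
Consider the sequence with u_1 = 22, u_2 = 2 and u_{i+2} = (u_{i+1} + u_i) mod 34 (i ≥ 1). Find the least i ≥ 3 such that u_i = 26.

4

u_1 = 22,  u_2 = 2,  u_3 = 24,  u_4 = 26,  u_5 = 16,  u_6 = 8,  u_7 = 24,  u_8 = 32,  u_9 = 22,  u_{10} = 20,  u_{11} = 8,  u_{12} = 28,  u_{13} = 2,  u_{14} = 30,  u_{15} = 32,  u_{16} = 28,  u_{17} = 26,  u_{18} = 20,  u_{19} = 12,  u_{20} = 32,  u_{21} = 10,  u_{22} = 8,  u_{23} = 18,  u_{24} = 26,  u_{25} = 10,  u_{26} = 2,  u_{27} = 12,  u_{28} = 14,  u_{29} = 26,  u_{30} = 6,  u_{31} = 32,  u_{32} = 4,  u_{33} = 2,  u_{34} = 6,  u_{35} = 8,  u_{36} = 14,  u_{37} = 22,  u_{38} = 2.
The sequence repeats with period 36.
The value 26 first appears (with i ≥ 3) at u_4.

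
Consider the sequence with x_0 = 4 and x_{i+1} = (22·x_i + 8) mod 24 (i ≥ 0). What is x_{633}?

We have x_0 = 4; x_1 = 0; x_2 = 8; x_3 = 16; x_4 = 0.
Since x_4 = x_1 = 0, the sequence is eventually periodic: after a pre-period of length 1 it cycles with period 3.
For i ≥ 1, x_i depends only on (i - 1) mod 3. (633 - 1) mod 3 = 2, so x_{633} = x_3 = 16.

16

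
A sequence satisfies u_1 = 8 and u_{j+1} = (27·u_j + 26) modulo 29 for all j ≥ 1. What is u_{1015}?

24

Computing terms: u_1 = 8,  u_2 = 10,  u_3 = 6,  u_4 = 14,  u_5 = 27,  u_6 = 1,  u_7 = 24,  u_8 = 7,  u_9 = 12,  u_{10} = 2,  u_{11} = 22,  u_{12} = 11,  u_{13} = 4,  u_{14} = 18,  u_{15} = 19,  u_{16} = 17,  u_{17} = 21,  u_{18} = 13,  u_{19} = 0,  u_{20} = 26,  u_{21} = 3,  u_{22} = 20,  u_{23} = 15,  u_{24} = 25,  u_{25} = 5,  u_{26} = 16,  u_{27} = 23,  u_{28} = 9,  u_{29} = 8.
Since u_{29} = u_1 = 8, the sequence is periodic with period 28.
So u_{1015} = u_{1 + ((1015-1) mod 28)} = u_7 = 24.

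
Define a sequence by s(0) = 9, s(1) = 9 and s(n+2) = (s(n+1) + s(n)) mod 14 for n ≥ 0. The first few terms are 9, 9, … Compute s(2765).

12

We have s(0) = 9; s(1) = 9; s(2) = 4; s(3) = 13; s(4) = 3; s(5) = 2; s(6) = 5; s(7) = 7; s(8) = 12; s(9) = 5; s(10) = 3; s(11) = 8; s(12) = 11; s(13) = 5; s(14) = 2; s(15) = 7; s(16) = 9; s(17) = 2; s(18) = 11; s(19) = 13; s(20) = 10; s(21) = 9; s(22) = 5; s(23) = 0; s(24) = 5; s(25) = 5; s(26) = 10; s(27) = 1; s(28) = 11; s(29) = 12; s(30) = 9; s(31) = 7; s(32) = 2; s(33) = 9; s(34) = 11; s(35) = 6; s(36) = 3; s(37) = 9; s(38) = 12; s(39) = 7; s(40) = 5; s(41) = 12; s(42) = 3; s(43) = 1; s(44) = 4; s(45) = 5; s(46) = 9; s(47) = 0; s(48) = 9; s(49) = 9.
The sequence repeats with period 48.
So s(2765) = s(0 + ((2765-0) mod 48)) = s(29) = 12.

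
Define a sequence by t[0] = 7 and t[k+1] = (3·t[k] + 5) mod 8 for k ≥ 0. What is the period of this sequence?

4

We have t[0] = 7; t[1] = 2; t[2] = 3; t[3] = 6; t[4] = 7.
The sequence repeats with period 4.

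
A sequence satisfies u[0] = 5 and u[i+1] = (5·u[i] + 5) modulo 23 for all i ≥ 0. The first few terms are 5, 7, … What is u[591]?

8

u[0] = 5,  u[1] = 7,  u[2] = 17,  u[3] = 21,  u[4] = 18,  u[5] = 3,  u[6] = 20,  u[7] = 13,  u[8] = 1,  u[9] = 10,  u[10] = 9,  u[11] = 4,  u[12] = 2,  u[13] = 15,  u[14] = 11,  u[15] = 14,  u[16] = 6,  u[17] = 12,  u[18] = 19,  u[19] = 8,  u[20] = 22,  u[21] = 0,  u[22] = 5.
The sequence repeats with period 22.
(591 - 0) mod 22 = 19, so u[591] = u[19] = 8.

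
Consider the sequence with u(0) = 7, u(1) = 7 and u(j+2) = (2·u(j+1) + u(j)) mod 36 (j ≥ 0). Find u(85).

Computing terms: u(0) = 7, u(1) = 7, u(2) = 21, u(3) = 13, u(4) = 11, u(5) = 35, u(6) = 9, u(7) = 17, u(8) = 7, u(9) = 31, u(10) = 33, u(11) = 25, u(12) = 11, u(13) = 11, u(14) = 33, u(15) = 5, u(16) = 7, u(17) = 19, u(18) = 9, u(19) = 1, u(20) = 11, u(21) = 23, u(22) = 21, u(23) = 29, u(24) = 7, u(25) = 7.
Since (u(24), u(25)) = (u(0), u(1)) = (7, 7) (two consecutive terms determine the rest), the sequence is periodic with period 24.
So u(85) = u(0 + ((85-0) mod 24)) = u(13) = 11.

11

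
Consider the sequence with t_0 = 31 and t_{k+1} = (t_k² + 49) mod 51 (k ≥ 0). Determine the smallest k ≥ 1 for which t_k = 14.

3

Computing terms: t_0 = 31; t_1 = 41; t_2 = 47; t_3 = 14; t_4 = 41.
Since t_4 = t_1 = 41, the sequence is eventually periodic: after a pre-period of length 1 it cycles with period 3.
The value 14 first appears (with k ≥ 1) at t_3.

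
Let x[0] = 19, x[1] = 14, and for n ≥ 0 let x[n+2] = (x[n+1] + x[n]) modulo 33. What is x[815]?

Computing terms: x[0] = 19,  x[1] = 14,  x[2] = 0,  x[3] = 14,  x[4] = 14,  x[5] = 28,  x[6] = 9,  x[7] = 4,  x[8] = 13,  x[9] = 17,  x[10] = 30,  x[11] = 14,  x[12] = 11,  x[13] = 25,  x[14] = 3,  x[15] = 28,  x[16] = 31,  x[17] = 26,  x[18] = 24,  x[19] = 17,  x[20] = 8,  x[21] = 25,  x[22] = 0,  x[23] = 25,  x[24] = 25,  x[25] = 17,  x[26] = 9,  x[27] = 26,  x[28] = 2,  x[29] = 28,  x[30] = 30,  x[31] = 25,  x[32] = 22,  x[33] = 14,  x[34] = 3,  x[35] = 17,  x[36] = 20,  x[37] = 4,  x[38] = 24,  x[39] = 28,  x[40] = 19,  x[41] = 14.
Since (x[40], x[41]) = (x[0], x[1]) = (19, 14) (two consecutive terms determine the rest), the sequence is periodic with period 40.
(815 - 0) mod 40 = 15, so x[815] = x[15] = 28.

28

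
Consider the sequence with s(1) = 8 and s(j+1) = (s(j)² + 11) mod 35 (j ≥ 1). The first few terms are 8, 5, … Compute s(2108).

5

Computing terms: s(1) = 8; s(2) = 5; s(3) = 1; s(4) = 12; s(5) = 15; s(6) = 26; s(7) = 22; s(8) = 5.
Since s(8) = s(2) = 5, the sequence is eventually periodic: after a pre-period of length 1 it cycles with period 6.
For j ≥ 2, s(j) depends only on (j - 2) mod 6. (2108 - 2) mod 6 = 0, so s(2108) = s(2) = 5.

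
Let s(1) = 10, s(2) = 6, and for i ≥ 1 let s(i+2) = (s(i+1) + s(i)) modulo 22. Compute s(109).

14

Computing terms: s(1) = 10; s(2) = 6; s(3) = 16; s(4) = 0; s(5) = 16; s(6) = 16; s(7) = 10; s(8) = 4; s(9) = 14; s(10) = 18; s(11) = 10; s(12) = 6.
The sequence repeats with period 10.
(109 - 1) mod 10 = 8, so s(109) = s(9) = 14.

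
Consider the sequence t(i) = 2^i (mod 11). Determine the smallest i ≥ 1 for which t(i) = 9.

t(0) = 1; t(1) = 2; t(2) = 4; t(3) = 8; t(4) = 5; t(5) = 10; t(6) = 9; t(7) = 7; t(8) = 3; t(9) = 6; t(10) = 1.
Since t(10) = t(0) = 1, the sequence is periodic with period 10.
The value 9 first appears (with i ≥ 1) at t(6).

6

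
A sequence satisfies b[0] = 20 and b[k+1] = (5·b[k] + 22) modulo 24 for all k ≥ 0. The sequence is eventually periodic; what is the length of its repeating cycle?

Computing terms: b[0] = 20; b[1] = 2; b[2] = 8; b[3] = 14; b[4] = 20.
Since b[4] = b[0] = 20, the sequence is periodic with period 4.

4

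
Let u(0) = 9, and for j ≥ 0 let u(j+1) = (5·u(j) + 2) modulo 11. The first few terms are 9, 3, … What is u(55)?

9

Computing terms: u(0) = 9, u(1) = 3, u(2) = 6, u(3) = 10, u(4) = 8, u(5) = 9.
Since u(5) = u(0) = 9, the sequence is periodic with period 5.
So u(55) = u(0 + ((55-0) mod 5)) = u(0) = 9.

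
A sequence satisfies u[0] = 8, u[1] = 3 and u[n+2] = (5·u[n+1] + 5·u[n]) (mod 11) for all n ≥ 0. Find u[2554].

9

Computing terms: u[0] = 8,  u[1] = 3,  u[2] = 0,  u[3] = 4,  u[4] = 9,  u[5] = 10,  u[6] = 7,  u[7] = 8,  u[8] = 9,  u[9] = 8,  u[10] = 8,  u[11] = 3.
Since (u[10], u[11]) = (u[0], u[1]) = (8, 3) (two consecutive terms determine the rest), the sequence is periodic with period 10.
(2554 - 0) mod 10 = 4, so u[2554] = u[4] = 9.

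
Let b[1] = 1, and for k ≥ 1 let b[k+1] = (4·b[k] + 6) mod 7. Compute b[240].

4

We have b[1] = 1, b[2] = 3, b[3] = 4, b[4] = 1.
Since b[4] = b[1] = 1, the sequence is periodic with period 3.
So b[240] = b[1 + ((240-1) mod 3)] = b[3] = 4.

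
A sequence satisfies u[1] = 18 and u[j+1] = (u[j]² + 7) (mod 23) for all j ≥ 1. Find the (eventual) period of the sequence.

We have u[1] = 18, u[2] = 9, u[3] = 19, u[4] = 0, u[5] = 7, u[6] = 10, u[7] = 15, u[8] = 2, u[9] = 11, u[10] = 13, u[11] = 15.
Since u[11] = u[7] = 15, the sequence is eventually periodic: after a pre-period of length 6 it cycles with period 4.

4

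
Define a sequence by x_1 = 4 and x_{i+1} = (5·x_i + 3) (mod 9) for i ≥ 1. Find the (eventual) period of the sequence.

We have x_1 = 4,  x_2 = 5,  x_3 = 1,  x_4 = 8,  x_5 = 7,  x_6 = 2,  x_7 = 4.
The sequence repeats with period 6.

6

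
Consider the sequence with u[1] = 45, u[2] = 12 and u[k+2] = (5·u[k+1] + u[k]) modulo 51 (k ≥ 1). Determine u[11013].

39

u[1] = 45; u[2] = 12; u[3] = 3; u[4] = 27; u[5] = 36; u[6] = 3; u[7] = 0; u[8] = 3; u[9] = 15; u[10] = 27; u[11] = 48; u[12] = 12; u[13] = 6; u[14] = 42; u[15] = 12; u[16] = 0; u[17] = 12; u[18] = 9; u[19] = 6; u[20] = 39; u[21] = 48; u[22] = 24; u[23] = 15; u[24] = 48; u[25] = 0; u[26] = 48; u[27] = 36; u[28] = 24; u[29] = 3; u[30] = 39; u[31] = 45; u[32] = 9; u[33] = 39; u[34] = 0; u[35] = 39; u[36] = 42; u[37] = 45; u[38] = 12.
Since (u[37], u[38]) = (u[1], u[2]) = (45, 12) (two consecutive terms determine the rest), the sequence is periodic with period 36.
(11013 - 1) mod 36 = 32, so u[11013] = u[33] = 39.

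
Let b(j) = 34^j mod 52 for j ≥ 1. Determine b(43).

b(1) = 34; b(2) = 12; b(3) = 44; b(4) = 40; b(5) = 8; b(6) = 12.
Since b(6) = b(2) = 12, the sequence is eventually periodic: after a pre-period of length 1 it cycles with period 4.
For j ≥ 2, b(j) depends only on (j - 2) mod 4. (43 - 2) mod 4 = 1, so b(43) = b(3) = 44.

44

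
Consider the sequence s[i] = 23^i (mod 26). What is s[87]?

s[0] = 1; s[1] = 23; s[2] = 9; s[3] = 25; s[4] = 3; s[5] = 17; s[6] = 1.
The sequence repeats with period 6.
So s[87] = s[0 + ((87-0) mod 6)] = s[3] = 25.

25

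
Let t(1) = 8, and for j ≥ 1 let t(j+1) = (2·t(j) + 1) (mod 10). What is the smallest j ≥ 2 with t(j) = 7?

Listing terms: t(1) = 8, t(2) = 7, t(3) = 5, t(4) = 1, t(5) = 3, t(6) = 7.
Since t(6) = t(2) = 7, the sequence is eventually periodic: after a pre-period of length 1 it cycles with period 4.
The value 7 first appears (with j ≥ 2) at t(2).

2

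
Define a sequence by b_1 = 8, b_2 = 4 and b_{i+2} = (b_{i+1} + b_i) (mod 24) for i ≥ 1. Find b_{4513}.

8

Listing terms: b_1 = 8, b_2 = 4, b_3 = 12, b_4 = 16, b_5 = 4, b_6 = 20, b_7 = 0, b_8 = 20, b_9 = 20, b_{10} = 16, b_{11} = 12, b_{12} = 4, b_{13} = 16, b_{14} = 20, b_{15} = 12, b_{16} = 8, b_{17} = 20, b_{18} = 4, b_{19} = 0, b_{20} = 4, b_{21} = 4, b_{22} = 8, b_{23} = 12, b_{24} = 20, b_{25} = 8, b_{26} = 4.
Since (b_{25}, b_{26}) = (b_1, b_2) = (8, 4) (two consecutive terms determine the rest), the sequence is periodic with period 24.
So b_{4513} = b_{1 + ((4513-1) mod 24)} = b_1 = 8.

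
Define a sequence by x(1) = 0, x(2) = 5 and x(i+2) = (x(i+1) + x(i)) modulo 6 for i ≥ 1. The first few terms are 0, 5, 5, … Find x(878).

1

x(1) = 0, x(2) = 5, x(3) = 5, x(4) = 4, x(5) = 3, x(6) = 1, x(7) = 4, x(8) = 5, x(9) = 3, x(10) = 2, x(11) = 5, x(12) = 1, x(13) = 0, x(14) = 1, x(15) = 1, x(16) = 2, x(17) = 3, x(18) = 5, x(19) = 2, x(20) = 1, x(21) = 3, x(22) = 4, x(23) = 1, x(24) = 5, x(25) = 0, x(26) = 5.
The sequence repeats with period 24.
So x(878) = x(1 + ((878-1) mod 24)) = x(14) = 1.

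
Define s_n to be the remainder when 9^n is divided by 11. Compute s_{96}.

s_0 = 1, s_1 = 9, s_2 = 4, s_3 = 3, s_4 = 5, s_5 = 1.
Since s_5 = s_0 = 1, the sequence is periodic with period 5.
(96 - 0) mod 5 = 1, so s_{96} = s_1 = 9.

9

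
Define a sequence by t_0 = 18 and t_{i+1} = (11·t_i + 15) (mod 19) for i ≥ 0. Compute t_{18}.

18

t_0 = 18; t_1 = 4; t_2 = 2; t_3 = 18.
The sequence repeats with period 3.
So t_{18} = t_{0 + ((18-0) mod 3)} = t_0 = 18.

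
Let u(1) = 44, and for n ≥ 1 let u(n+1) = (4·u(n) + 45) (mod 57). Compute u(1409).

u(1) = 44; u(2) = 50; u(3) = 17; u(4) = 56; u(5) = 41; u(6) = 38; u(7) = 26; u(8) = 35; u(9) = 14; u(10) = 44.
Since u(10) = u(1) = 44, the sequence is periodic with period 9.
So u(1409) = u(1 + ((1409-1) mod 9)) = u(5) = 41.

41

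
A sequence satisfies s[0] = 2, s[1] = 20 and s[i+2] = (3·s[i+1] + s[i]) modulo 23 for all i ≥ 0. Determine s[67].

20

We have s[0] = 2, s[1] = 20, s[2] = 16, s[3] = 22, s[4] = 13, s[5] = 15, s[6] = 12, s[7] = 5, s[8] = 4, s[9] = 17, s[10] = 9, s[11] = 21, s[12] = 3, s[13] = 7, s[14] = 1, s[15] = 10, s[16] = 8, s[17] = 11, s[18] = 18, s[19] = 19, s[20] = 6, s[21] = 14, s[22] = 2, s[23] = 20.
The sequence repeats with period 22.
(67 - 0) mod 22 = 1, so s[67] = s[1] = 20.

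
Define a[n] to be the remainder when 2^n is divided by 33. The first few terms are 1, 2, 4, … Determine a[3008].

a[0] = 1, a[1] = 2, a[2] = 4, a[3] = 8, a[4] = 16, a[5] = 32, a[6] = 31, a[7] = 29, a[8] = 25, a[9] = 17, a[10] = 1.
The sequence repeats with period 10.
(3008 - 0) mod 10 = 8, so a[3008] = a[8] = 25.

25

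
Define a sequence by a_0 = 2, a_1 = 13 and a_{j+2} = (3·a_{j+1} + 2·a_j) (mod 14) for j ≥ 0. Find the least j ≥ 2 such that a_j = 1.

Computing terms: a_0 = 2,  a_1 = 13,  a_2 = 1,  a_3 = 1,  a_4 = 5,  a_5 = 3,  a_6 = 5,  a_7 = 7,  a_8 = 3,  a_9 = 9,  a_{10} = 5,  a_{11} = 5,  a_{12} = 11,  a_{13} = 1,  a_{14} = 11,  a_{15} = 7,  a_{16} = 1,  a_{17} = 3,  a_{18} = 11,  a_{19} = 11,  a_{20} = 13,  a_{21} = 5,  a_{22} = 13,  a_{23} = 7,  a_{24} = 5,  a_{25} = 1,  a_{26} = 13,  a_{27} = 13,  a_{28} = 9,  a_{29} = 11,  a_{30} = 9,  a_{31} = 7,  a_{32} = 11,  a_{33} = 5,  a_{34} = 9,  a_{35} = 9,  a_{36} = 3,  a_{37} = 13,  a_{38} = 3,  a_{39} = 7,  a_{40} = 13,  a_{41} = 11,  a_{42} = 3,  a_{43} = 3,  a_{44} = 1,  a_{45} = 9,  a_{46} = 1,  a_{47} = 7,  a_{48} = 9,  a_{49} = 13,  a_{50} = 1.
Since (a_{49}, a_{50}) = (a_1, a_2) = (13, 1) (two consecutive terms determine the rest), the sequence is eventually periodic: after a pre-period of length 1 it cycles with period 48.
The value 1 first appears (with j ≥ 2) at a_2.

2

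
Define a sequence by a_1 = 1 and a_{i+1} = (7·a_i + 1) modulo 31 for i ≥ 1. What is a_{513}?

a_1 = 1; a_2 = 8; a_3 = 26; a_4 = 28; a_5 = 11; a_6 = 16; a_7 = 20; a_8 = 17; a_9 = 27; a_{10} = 4; a_{11} = 29; a_{12} = 18; a_{13} = 3; a_{14} = 22; a_{15} = 0; a_{16} = 1.
Since a_{16} = a_1 = 1, the sequence is periodic with period 15.
So a_{513} = a_{1 + ((513-1) mod 15)} = a_3 = 26.

26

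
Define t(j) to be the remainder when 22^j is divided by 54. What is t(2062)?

We have t(0) = 1, t(1) = 22, t(2) = 52, t(3) = 10, t(4) = 4, t(5) = 34, t(6) = 46, t(7) = 40, t(8) = 16, t(9) = 28, t(10) = 22.
Since t(10) = t(1) = 22, the sequence is eventually periodic: after a pre-period of length 1 it cycles with period 9.
For j ≥ 1, t(j) depends only on (j - 1) mod 9. (2062 - 1) mod 9 = 0, so t(2062) = t(1) = 22.

22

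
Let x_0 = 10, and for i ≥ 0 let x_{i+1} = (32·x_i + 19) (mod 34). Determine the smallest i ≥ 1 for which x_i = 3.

6

Computing terms: x_0 = 10,  x_1 = 33,  x_2 = 21,  x_3 = 11,  x_4 = 31,  x_5 = 25,  x_6 = 3,  x_7 = 13,  x_8 = 27,  x_9 = 33.
Since x_9 = x_1 = 33, the sequence is eventually periodic: after a pre-period of length 1 it cycles with period 8.
The value 3 first appears (with i ≥ 1) at x_6.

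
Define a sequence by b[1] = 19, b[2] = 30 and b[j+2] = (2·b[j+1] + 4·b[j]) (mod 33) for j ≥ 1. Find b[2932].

8

We have b[1] = 19,  b[2] = 30,  b[3] = 4,  b[4] = 29,  b[5] = 8,  b[6] = 0,  b[7] = 32,  b[8] = 31,  b[9] = 25,  b[10] = 9,  b[11] = 19,  b[12] = 8,  b[13] = 26,  b[14] = 18,  b[15] = 8,  b[16] = 22,  b[17] = 10,  b[18] = 9,  b[19] = 25,  b[20] = 20,  b[21] = 8,  b[22] = 30,  b[23] = 26,  b[24] = 7,  b[25] = 19,  b[26] = 0,  b[27] = 10,  b[28] = 20,  b[29] = 14,  b[30] = 9,  b[31] = 8,  b[32] = 19,  b[33] = 4,  b[34] = 18,  b[35] = 19,  b[36] = 11,  b[37] = 32,  b[38] = 9,  b[39] = 14,  b[40] = 31,  b[41] = 19,  b[42] = 30.
The sequence repeats with period 40.
So b[2932] = b[1 + ((2932-1) mod 40)] = b[12] = 8.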